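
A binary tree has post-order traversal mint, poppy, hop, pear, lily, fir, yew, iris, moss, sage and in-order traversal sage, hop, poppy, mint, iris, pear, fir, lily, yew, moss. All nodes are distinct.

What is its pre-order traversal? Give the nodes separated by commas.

sage, moss, iris, hop, poppy, mint, yew, fir, pear, lily

The last element of post-order is the root; it splits in-order into left and right subtrees.
Root sage: left subtree has 0 nodes { }, right has 9 {hop, poppy, mint, iris, pear, fir, lily, yew, moss}.
  Root moss: left subtree has 8 nodes {hop, poppy, mint, iris, pear, fir, lily, yew}, right has 0 { }.
    Root iris: left subtree has 3 nodes {hop, poppy, mint}, right has 4 {pear, fir, lily, yew}.
      Root hop: left subtree has 0 nodes { }, right has 2 {poppy, mint}.
        Root poppy: left subtree has 0 nodes { }, right has 1 {mint}.
      Root yew: left subtree has 3 nodes {pear, fir, lily}, right has 0 { }.
        Root fir: left subtree has 1 node {pear}, right has 1 {lily}.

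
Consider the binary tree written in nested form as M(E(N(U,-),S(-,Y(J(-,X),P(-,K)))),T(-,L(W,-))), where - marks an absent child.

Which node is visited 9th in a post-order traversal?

E

Post-order visits the left subtree, then the right subtree, then the node.
At M: go left to E.
  At E: go left to N.
    At N: go left to U.
      U is a leaf — visit U.
    At N: no right child.
    Visit N.
  At E: go right to S.
    At S: no left child.
    At S: go right to Y.
      At Y: go left to J.
        At J: no left child.
        At J: go right to X.
          X is a leaf — visit X.
        Visit J.
      At Y: go right to P.
        At P: no left child.
        At P: go right to K.
          K is a leaf — visit K.
        Visit P.
      Visit Y.
    Visit S.
  Visit E.
At M: go right to T.
  At T: no left child.
  At T: go right to L.
    At L: go left to W.
      W is a leaf — visit W.
    At L: no right child.
    Visit L.
  Visit T.
Visit M.
Full post-order sequence: U, N, X, J, K, P, Y, S, E, W, L, T, M.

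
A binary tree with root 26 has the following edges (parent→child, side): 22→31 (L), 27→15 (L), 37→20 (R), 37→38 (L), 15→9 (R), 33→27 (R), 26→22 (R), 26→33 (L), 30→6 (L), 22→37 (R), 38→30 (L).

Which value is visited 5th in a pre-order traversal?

9

Pre-order visits the node, then its left subtree, then its right subtree.
Visit 26.
At 26: go left to 33.
  Visit 33.
  At 33: no left child.
  At 33: go right to 27.
    Visit 27.
    At 27: go left to 15.
      Visit 15.
      At 15: no left child.
      At 15: go right to 9.
        9 is a leaf — visit 9.
    At 27: no right child.
At 26: go right to 22.
  Visit 22.
  At 22: go left to 31.
    31 is a leaf — visit 31.
  At 22: go right to 37.
    Visit 37.
    At 37: go left to 38.
      Visit 38.
      At 38: go left to 30.
        Visit 30.
        At 30: go left to 6.
          6 is a leaf — visit 6.
        At 30: no right child.
      At 38: no right child.
    At 37: go right to 20.
      20 is a leaf — visit 20.
Full pre-order sequence: 26, 33, 27, 15, 9, 22, 31, 37, 38, 30, 6, 20.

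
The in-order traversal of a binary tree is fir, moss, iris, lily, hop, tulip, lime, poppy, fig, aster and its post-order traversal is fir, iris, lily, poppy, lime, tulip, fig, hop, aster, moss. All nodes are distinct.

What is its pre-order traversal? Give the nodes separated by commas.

moss, fir, aster, hop, lily, iris, fig, tulip, lime, poppy

The last element of post-order is the root; it splits in-order into left and right subtrees.
Root moss: left subtree has 1 node {fir}, right has 8 {iris, lily, hop, tulip, lime, poppy, fig, aster}.
  Root aster: left subtree has 7 nodes {iris, lily, hop, tulip, lime, poppy, fig}, right has 0 { }.
    Root hop: left subtree has 2 nodes {iris, lily}, right has 4 {tulip, lime, poppy, fig}.
      Root lily: left subtree has 1 node {iris}, right has 0 { }.
      Root fig: left subtree has 3 nodes {tulip, lime, poppy}, right has 0 { }.
        Root tulip: left subtree has 0 nodes { }, right has 2 {lime, poppy}.
          Root lime: left subtree has 0 nodes { }, right has 1 {poppy}.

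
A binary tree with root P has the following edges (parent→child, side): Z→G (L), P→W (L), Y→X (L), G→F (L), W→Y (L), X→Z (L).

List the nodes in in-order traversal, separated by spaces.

In-order visits the left subtree, then the node, then the right subtree.
At P: go left to W.
  At W: go left to Y.
    At Y: go left to X.
      At X: go left to Z.
        At Z: go left to G.
          At G: go left to F.
            F is a leaf — visit F.
          Visit G.
          At G: no right child.
        Visit Z.
        At Z: no right child.
      Visit X.
      At X: no right child.
    Visit Y.
    At Y: no right child.
  Visit W.
  At W: no right child.
Visit P.
At P: no right child.

F G Z X Y W P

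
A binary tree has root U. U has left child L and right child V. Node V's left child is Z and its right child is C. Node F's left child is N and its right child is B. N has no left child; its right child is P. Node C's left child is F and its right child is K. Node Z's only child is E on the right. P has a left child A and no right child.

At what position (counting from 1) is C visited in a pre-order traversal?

Pre-order visits the node, then its left subtree, then its right subtree.
Visit U.
At U: go left to L.
  L is a leaf — visit L.
At U: go right to V.
  Visit V.
  At V: go left to Z.
    Visit Z.
    At Z: no left child.
    At Z: go right to E.
      E is a leaf — visit E.
  At V: go right to C.
    Visit C.
    At C: go left to F.
      Visit F.
      At F: go left to N.
        Visit N.
        At N: no left child.
        At N: go right to P.
          Visit P.
          At P: go left to A.
            A is a leaf — visit A.
          At P: no right child.
      At F: go right to B.
        B is a leaf — visit B.
    At C: go right to K.
      K is a leaf — visit K.
Full pre-order sequence: U, L, V, Z, E, C, F, N, P, A, B, K.

6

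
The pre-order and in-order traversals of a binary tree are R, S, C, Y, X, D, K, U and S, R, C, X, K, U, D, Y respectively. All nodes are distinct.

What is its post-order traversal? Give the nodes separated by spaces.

The first element of pre-order is the root; it splits in-order into left and right subtrees.
Root R: left subtree has 1 node {S}, right has 6 {C, X, K, U, D, Y}.
  Root C: left subtree has 0 nodes { }, right has 5 {X, K, U, D, Y}.
    Root Y: left subtree has 4 nodes {X, K, U, D}, right has 0 { }.
      Root X: left subtree has 0 nodes { }, right has 3 {K, U, D}.
        Root D: left subtree has 2 nodes {K, U}, right has 0 { }.
          Root K: left subtree has 0 nodes { }, right has 1 {U}.

S U K D X Y C R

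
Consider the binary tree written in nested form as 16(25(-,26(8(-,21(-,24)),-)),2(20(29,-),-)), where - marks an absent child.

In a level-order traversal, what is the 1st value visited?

16

Level-order visits nodes level by level from the root, left to right within each level.
Level 0: 16
Level 1: 25, 2
Level 2: 26, 20
Level 3: 8, 29
Level 4: 21
Level 5: 24
Full level-order sequence: 16, 25, 2, 26, 20, 8, 29, 21, 24.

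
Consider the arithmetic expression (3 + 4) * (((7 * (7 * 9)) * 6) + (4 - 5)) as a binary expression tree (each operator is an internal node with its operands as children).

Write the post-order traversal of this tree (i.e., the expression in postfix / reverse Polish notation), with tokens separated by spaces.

Post-order on an expression tree gives postfix notation: for each operator, emit left operand, right operand, then the operator.

3 4 + 7 7 9 * * 6 * 4 5 - + *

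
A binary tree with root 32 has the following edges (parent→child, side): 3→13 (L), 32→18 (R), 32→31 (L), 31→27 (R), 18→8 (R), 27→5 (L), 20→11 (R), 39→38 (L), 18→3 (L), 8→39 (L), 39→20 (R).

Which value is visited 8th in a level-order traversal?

13

Level-order visits nodes level by level from the root, left to right within each level.
Level 0: 32
Level 1: 31, 18
Level 2: 27, 3, 8
Level 3: 5, 13, 39
Level 4: 38, 20
Level 5: 11
Full level-order sequence: 32, 31, 18, 27, 3, 8, 5, 13, 39, 38, 20, 11.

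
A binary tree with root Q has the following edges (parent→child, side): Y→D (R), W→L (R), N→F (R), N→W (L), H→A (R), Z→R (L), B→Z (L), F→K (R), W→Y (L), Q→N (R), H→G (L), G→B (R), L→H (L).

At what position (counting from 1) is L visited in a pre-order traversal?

6

Pre-order visits the node, then its left subtree, then its right subtree.
Visit Q.
At Q: no left child.
At Q: go right to N.
  Visit N.
  At N: go left to W.
    Visit W.
    At W: go left to Y.
      Visit Y.
      At Y: no left child.
      At Y: go right to D.
        D is a leaf — visit D.
    At W: go right to L.
      Visit L.
      At L: go left to H.
        Visit H.
        At H: go left to G.
          Visit G.
          At G: no left child.
          At G: go right to B.
            Visit B.
            At B: go left to Z.
              Visit Z.
              At Z: go left to R.
                R is a leaf — visit R.
              At Z: no right child.
            At B: no right child.
        At H: go right to A.
          A is a leaf — visit A.
      At L: no right child.
  At N: go right to F.
    Visit F.
    At F: no left child.
    At F: go right to K.
      K is a leaf — visit K.
Full pre-order sequence: Q, N, W, Y, D, L, H, G, B, Z, R, A, F, K.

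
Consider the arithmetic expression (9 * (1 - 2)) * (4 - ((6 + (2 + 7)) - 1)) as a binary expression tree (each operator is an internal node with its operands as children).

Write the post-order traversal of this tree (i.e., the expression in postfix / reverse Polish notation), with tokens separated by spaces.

Post-order on an expression tree gives postfix notation: for each operator, emit left operand, right operand, then the operator.

9 1 2 - * 4 6 2 7 + + 1 - - *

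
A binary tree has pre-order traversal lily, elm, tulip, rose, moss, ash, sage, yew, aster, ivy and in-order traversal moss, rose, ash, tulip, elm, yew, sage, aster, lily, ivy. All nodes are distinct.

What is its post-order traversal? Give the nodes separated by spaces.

The first element of pre-order is the root; it splits in-order into left and right subtrees.
Root lily: left subtree has 8 nodes {moss, rose, ash, tulip, elm, yew, sage, aster}, right has 1 {ivy}.
  Root elm: left subtree has 4 nodes {moss, rose, ash, tulip}, right has 3 {yew, sage, aster}.
    Root tulip: left subtree has 3 nodes {moss, rose, ash}, right has 0 { }.
      Root rose: left subtree has 1 node {moss}, right has 1 {ash}.
    Root sage: left subtree has 1 node {yew}, right has 1 {aster}.

moss ash rose tulip yew aster sage elm ivy lily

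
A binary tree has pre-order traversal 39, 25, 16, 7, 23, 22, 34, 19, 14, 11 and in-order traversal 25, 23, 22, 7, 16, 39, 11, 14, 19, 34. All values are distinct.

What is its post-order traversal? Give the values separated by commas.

The first element of pre-order is the root; it splits in-order into left and right subtrees.
Root 39: left subtree has 5 nodes {25, 23, 22, 7, 16}, right has 4 {11, 14, 19, 34}.
  Root 25: left subtree has 0 nodes { }, right has 4 {23, 22, 7, 16}.
    Root 16: left subtree has 3 nodes {23, 22, 7}, right has 0 { }.
      Root 7: left subtree has 2 nodes {23, 22}, right has 0 { }.
        Root 23: left subtree has 0 nodes { }, right has 1 {22}.
  Root 34: left subtree has 3 nodes {11, 14, 19}, right has 0 { }.
    Root 19: left subtree has 2 nodes {11, 14}, right has 0 { }.
      Root 14: left subtree has 1 node {11}, right has 0 { }.

22, 23, 7, 16, 25, 11, 14, 19, 34, 39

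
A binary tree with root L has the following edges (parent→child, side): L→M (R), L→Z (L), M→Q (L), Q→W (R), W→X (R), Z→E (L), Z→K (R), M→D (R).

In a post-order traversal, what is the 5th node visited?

Post-order visits the left subtree, then the right subtree, then the node.
At L: go left to Z.
  At Z: go left to E.
    E is a leaf — visit E.
  At Z: go right to K.
    K is a leaf — visit K.
  Visit Z.
At L: go right to M.
  At M: go left to Q.
    At Q: no left child.
    At Q: go right to W.
      At W: no left child.
      At W: go right to X.
        X is a leaf — visit X.
      Visit W.
    Visit Q.
  At M: go right to D.
    D is a leaf — visit D.
  Visit M.
Visit L.
Full post-order sequence: E, K, Z, X, W, Q, D, M, L.

W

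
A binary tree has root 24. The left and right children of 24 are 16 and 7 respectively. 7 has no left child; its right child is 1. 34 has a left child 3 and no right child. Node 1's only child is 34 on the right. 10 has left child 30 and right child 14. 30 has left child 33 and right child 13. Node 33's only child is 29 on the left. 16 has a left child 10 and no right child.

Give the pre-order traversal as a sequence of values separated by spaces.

24 16 10 30 33 29 13 14 7 1 34 3

Pre-order visits the node, then its left subtree, then its right subtree.
Visit 24.
At 24: go left to 16.
  Visit 16.
  At 16: go left to 10.
    Visit 10.
    At 10: go left to 30.
      Visit 30.
      At 30: go left to 33.
        Visit 33.
        At 33: go left to 29.
          29 is a leaf — visit 29.
        At 33: no right child.
      At 30: go right to 13.
        13 is a leaf — visit 13.
    At 10: go right to 14.
      14 is a leaf — visit 14.
  At 16: no right child.
At 24: go right to 7.
  Visit 7.
  At 7: no left child.
  At 7: go right to 1.
    Visit 1.
    At 1: no left child.
    At 1: go right to 34.
      Visit 34.
      At 34: go left to 3.
        3 is a leaf — visit 3.
      At 34: no right child.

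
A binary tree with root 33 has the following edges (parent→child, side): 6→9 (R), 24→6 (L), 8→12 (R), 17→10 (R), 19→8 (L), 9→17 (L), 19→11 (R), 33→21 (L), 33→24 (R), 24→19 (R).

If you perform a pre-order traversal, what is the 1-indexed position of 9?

5

Pre-order visits the node, then its left subtree, then its right subtree.
Visit 33.
At 33: go left to 21.
  21 is a leaf — visit 21.
At 33: go right to 24.
  Visit 24.
  At 24: go left to 6.
    Visit 6.
    At 6: no left child.
    At 6: go right to 9.
      Visit 9.
      At 9: go left to 17.
        Visit 17.
        At 17: no left child.
        At 17: go right to 10.
          10 is a leaf — visit 10.
      At 9: no right child.
  At 24: go right to 19.
    Visit 19.
    At 19: go left to 8.
      Visit 8.
      At 8: no left child.
      At 8: go right to 12.
        12 is a leaf — visit 12.
    At 19: go right to 11.
      11 is a leaf — visit 11.
Full pre-order sequence: 33, 21, 24, 6, 9, 17, 10, 19, 8, 12, 11.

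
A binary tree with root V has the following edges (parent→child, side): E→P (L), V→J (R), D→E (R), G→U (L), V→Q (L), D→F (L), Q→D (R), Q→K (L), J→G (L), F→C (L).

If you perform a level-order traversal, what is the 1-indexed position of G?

Level-order visits nodes level by level from the root, left to right within each level.
Level 0: V
Level 1: Q, J
Level 2: K, D, G
Level 3: F, E, U
Level 4: C, P
Full level-order sequence: V, Q, J, K, D, G, F, E, U, C, P.

6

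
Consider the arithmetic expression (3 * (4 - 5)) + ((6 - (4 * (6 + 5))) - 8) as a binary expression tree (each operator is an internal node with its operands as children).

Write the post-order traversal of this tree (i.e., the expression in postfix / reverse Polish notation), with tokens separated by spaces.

Post-order on an expression tree gives postfix notation: for each operator, emit left operand, right operand, then the operator.

3 4 5 - * 6 4 6 5 + * - 8 - +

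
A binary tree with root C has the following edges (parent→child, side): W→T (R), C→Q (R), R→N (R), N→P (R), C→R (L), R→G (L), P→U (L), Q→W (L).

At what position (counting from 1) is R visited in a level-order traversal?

Level-order visits nodes level by level from the root, left to right within each level.
Level 0: C
Level 1: R, Q
Level 2: G, N, W
Level 3: P, T
Level 4: U
Full level-order sequence: C, R, Q, G, N, W, P, T, U.

2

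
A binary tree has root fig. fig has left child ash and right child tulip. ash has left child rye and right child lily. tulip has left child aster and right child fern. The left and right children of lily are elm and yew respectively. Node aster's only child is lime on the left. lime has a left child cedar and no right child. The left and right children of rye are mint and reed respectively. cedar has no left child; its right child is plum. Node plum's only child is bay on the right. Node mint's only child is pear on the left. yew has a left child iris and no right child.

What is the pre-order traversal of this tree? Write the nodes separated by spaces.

Pre-order visits the node, then its left subtree, then its right subtree.
Visit fig.
At fig: go left to ash.
  Visit ash.
  At ash: go left to rye.
    Visit rye.
    At rye: go left to mint.
      Visit mint.
      At mint: go left to pear.
        pear is a leaf — visit pear.
      At mint: no right child.
    At rye: go right to reed.
      reed is a leaf — visit reed.
  At ash: go right to lily.
    Visit lily.
    At lily: go left to elm.
      elm is a leaf — visit elm.
    At lily: go right to yew.
      Visit yew.
      At yew: go left to iris.
        iris is a leaf — visit iris.
      At yew: no right child.
At fig: go right to tulip.
  Visit tulip.
  At tulip: go left to aster.
    Visit aster.
    At aster: go left to lime.
      Visit lime.
      At lime: go left to cedar.
        Visit cedar.
        At cedar: no left child.
        At cedar: go right to plum.
          Visit plum.
          At plum: no left child.
          At plum: go right to bay.
            bay is a leaf — visit bay.
      At lime: no right child.
    At aster: no right child.
  At tulip: go right to fern.
    fern is a leaf — visit fern.

fig ash rye mint pear reed lily elm yew iris tulip aster lime cedar plum bay fern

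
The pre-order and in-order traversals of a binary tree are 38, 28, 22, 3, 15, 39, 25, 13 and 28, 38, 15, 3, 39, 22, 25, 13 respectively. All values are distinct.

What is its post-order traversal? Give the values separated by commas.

The first element of pre-order is the root; it splits in-order into left and right subtrees.
Root 38: left subtree has 1 node {28}, right has 6 {15, 3, 39, 22, 25, 13}.
  Root 22: left subtree has 3 nodes {15, 3, 39}, right has 2 {25, 13}.
    Root 3: left subtree has 1 node {15}, right has 1 {39}.
    Root 25: left subtree has 0 nodes { }, right has 1 {13}.

28, 15, 39, 3, 13, 25, 22, 38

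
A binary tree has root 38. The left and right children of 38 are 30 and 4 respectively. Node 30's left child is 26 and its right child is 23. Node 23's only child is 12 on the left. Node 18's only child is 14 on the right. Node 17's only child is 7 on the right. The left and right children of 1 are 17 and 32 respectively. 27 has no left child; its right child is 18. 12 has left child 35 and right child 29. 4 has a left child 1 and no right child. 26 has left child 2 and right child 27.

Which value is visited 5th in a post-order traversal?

26

Post-order visits the left subtree, then the right subtree, then the node.
At 38: go left to 30.
  At 30: go left to 26.
    At 26: go left to 2.
      2 is a leaf — visit 2.
    At 26: go right to 27.
      At 27: no left child.
      At 27: go right to 18.
        At 18: no left child.
        At 18: go right to 14.
          14 is a leaf — visit 14.
        Visit 18.
      Visit 27.
    Visit 26.
  At 30: go right to 23.
    At 23: go left to 12.
      At 12: go left to 35.
        35 is a leaf — visit 35.
      At 12: go right to 29.
        29 is a leaf — visit 29.
      Visit 12.
    At 23: no right child.
    Visit 23.
  Visit 30.
At 38: go right to 4.
  At 4: go left to 1.
    At 1: go left to 17.
      At 17: no left child.
      At 17: go right to 7.
        7 is a leaf — visit 7.
      Visit 17.
    At 1: go right to 32.
      32 is a leaf — visit 32.
    Visit 1.
  At 4: no right child.
  Visit 4.
Visit 38.
Full post-order sequence: 2, 14, 18, 27, 26, 35, 29, 12, 23, 30, 7, 17, 32, 1, 4, 38.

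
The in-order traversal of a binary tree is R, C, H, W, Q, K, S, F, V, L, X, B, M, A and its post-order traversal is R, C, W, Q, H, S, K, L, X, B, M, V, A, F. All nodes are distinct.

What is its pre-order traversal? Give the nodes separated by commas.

The last element of post-order is the root; it splits in-order into left and right subtrees.
Root F: left subtree has 7 nodes {R, C, H, W, Q, K, S}, right has 6 {V, L, X, B, M, A}.
  Root K: left subtree has 5 nodes {R, C, H, W, Q}, right has 1 {S}.
    Root H: left subtree has 2 nodes {R, C}, right has 2 {W, Q}.
      Root C: left subtree has 1 node {R}, right has 0 { }.
      Root Q: left subtree has 1 node {W}, right has 0 { }.
  Root A: left subtree has 5 nodes {V, L, X, B, M}, right has 0 { }.
    Root V: left subtree has 0 nodes { }, right has 4 {L, X, B, M}.
      Root M: left subtree has 3 nodes {L, X, B}, right has 0 { }.
        Root B: left subtree has 2 nodes {L, X}, right has 0 { }.
          Root X: left subtree has 1 node {L}, right has 0 { }.

F, K, H, C, R, Q, W, S, A, V, M, B, X, L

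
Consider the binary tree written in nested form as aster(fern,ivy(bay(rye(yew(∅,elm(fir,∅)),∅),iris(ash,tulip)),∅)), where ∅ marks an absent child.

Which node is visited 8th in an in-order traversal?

In-order visits the left subtree, then the node, then the right subtree.
At aster: go left to fern.
  fern is a leaf — visit fern.
Visit aster.
At aster: go right to ivy.
  At ivy: go left to bay.
    At bay: go left to rye.
      At rye: go left to yew.
        At yew: no left child.
        Visit yew.
        At yew: go right to elm.
          At elm: go left to fir.
            fir is a leaf — visit fir.
          Visit elm.
          At elm: no right child.
      Visit rye.
      At rye: no right child.
    Visit bay.
    At bay: go right to iris.
      At iris: go left to ash.
        ash is a leaf — visit ash.
      Visit iris.
      At iris: go right to tulip.
        tulip is a leaf — visit tulip.
  Visit ivy.
  At ivy: no right child.
Full in-order sequence: fern, aster, yew, fir, elm, rye, bay, ash, iris, tulip, ivy.

ash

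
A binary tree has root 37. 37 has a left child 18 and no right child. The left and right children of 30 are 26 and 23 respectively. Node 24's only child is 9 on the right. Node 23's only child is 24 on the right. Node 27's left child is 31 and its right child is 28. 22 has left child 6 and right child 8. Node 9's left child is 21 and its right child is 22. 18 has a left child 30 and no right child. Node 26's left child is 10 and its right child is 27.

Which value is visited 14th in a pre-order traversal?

6

Pre-order visits the node, then its left subtree, then its right subtree.
Visit 37.
At 37: go left to 18.
  Visit 18.
  At 18: go left to 30.
    Visit 30.
    At 30: go left to 26.
      Visit 26.
      At 26: go left to 10.
        10 is a leaf — visit 10.
      At 26: go right to 27.
        Visit 27.
        At 27: go left to 31.
          31 is a leaf — visit 31.
        At 27: go right to 28.
          28 is a leaf — visit 28.
    At 30: go right to 23.
      Visit 23.
      At 23: no left child.
      At 23: go right to 24.
        Visit 24.
        At 24: no left child.
        At 24: go right to 9.
          Visit 9.
          At 9: go left to 21.
            21 is a leaf — visit 21.
          At 9: go right to 22.
            Visit 22.
            At 22: go left to 6.
              6 is a leaf — visit 6.
            At 22: go right to 8.
              8 is a leaf — visit 8.
  At 18: no right child.
At 37: no right child.
Full pre-order sequence: 37, 18, 30, 26, 10, 27, 31, 28, 23, 24, 9, 21, 22, 6, 8.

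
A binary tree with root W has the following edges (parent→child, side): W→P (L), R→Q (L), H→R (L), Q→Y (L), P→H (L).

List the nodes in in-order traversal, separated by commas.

In-order visits the left subtree, then the node, then the right subtree.
At W: go left to P.
  At P: go left to H.
    At H: go left to R.
      At R: go left to Q.
        At Q: go left to Y.
          Y is a leaf — visit Y.
        Visit Q.
        At Q: no right child.
      Visit R.
      At R: no right child.
    Visit H.
    At H: no right child.
  Visit P.
  At P: no right child.
Visit W.
At W: no right child.

Y, Q, R, H, P, W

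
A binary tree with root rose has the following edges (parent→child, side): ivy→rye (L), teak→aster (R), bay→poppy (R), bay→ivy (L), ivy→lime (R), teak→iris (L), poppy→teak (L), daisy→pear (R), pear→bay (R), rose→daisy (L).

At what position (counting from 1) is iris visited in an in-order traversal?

7

In-order visits the left subtree, then the node, then the right subtree.
At rose: go left to daisy.
  At daisy: no left child.
  Visit daisy.
  At daisy: go right to pear.
    At pear: no left child.
    Visit pear.
    At pear: go right to bay.
      At bay: go left to ivy.
        At ivy: go left to rye.
          rye is a leaf — visit rye.
        Visit ivy.
        At ivy: go right to lime.
          lime is a leaf — visit lime.
      Visit bay.
      At bay: go right to poppy.
        At poppy: go left to teak.
          At teak: go left to iris.
            iris is a leaf — visit iris.
          Visit teak.
          At teak: go right to aster.
            aster is a leaf — visit aster.
        Visit poppy.
        At poppy: no right child.
Visit rose.
At rose: no right child.
Full in-order sequence: daisy, pear, rye, ivy, lime, bay, iris, teak, aster, poppy, rose.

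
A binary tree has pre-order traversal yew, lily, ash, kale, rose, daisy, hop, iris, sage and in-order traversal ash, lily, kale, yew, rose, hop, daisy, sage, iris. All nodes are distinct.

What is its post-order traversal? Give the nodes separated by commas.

The first element of pre-order is the root; it splits in-order into left and right subtrees.
Root yew: left subtree has 3 nodes {ash, lily, kale}, right has 5 {rose, hop, daisy, sage, iris}.
  Root lily: left subtree has 1 node {ash}, right has 1 {kale}.
  Root rose: left subtree has 0 nodes { }, right has 4 {hop, daisy, sage, iris}.
    Root daisy: left subtree has 1 node {hop}, right has 2 {sage, iris}.
      Root iris: left subtree has 1 node {sage}, right has 0 { }.

ash, kale, lily, hop, sage, iris, daisy, rose, yew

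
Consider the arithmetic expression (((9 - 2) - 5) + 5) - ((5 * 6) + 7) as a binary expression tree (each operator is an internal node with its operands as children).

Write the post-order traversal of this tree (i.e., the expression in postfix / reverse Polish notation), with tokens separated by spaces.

9 2 - 5 - 5 + 5 6 * 7 + -

Post-order on an expression tree gives postfix notation: for each operator, emit left operand, right operand, then the operator.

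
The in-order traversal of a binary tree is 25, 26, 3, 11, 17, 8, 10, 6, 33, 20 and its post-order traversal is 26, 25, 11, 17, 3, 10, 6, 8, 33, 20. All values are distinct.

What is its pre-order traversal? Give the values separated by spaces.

20 33 8 3 25 26 17 11 6 10

The last element of post-order is the root; it splits in-order into left and right subtrees.
Root 20: left subtree has 9 nodes {25, 26, 3, 11, 17, 8, 10, 6, 33}, right has 0 { }.
  Root 33: left subtree has 8 nodes {25, 26, 3, 11, 17, 8, 10, 6}, right has 0 { }.
    Root 8: left subtree has 5 nodes {25, 26, 3, 11, 17}, right has 2 {10, 6}.
      Root 3: left subtree has 2 nodes {25, 26}, right has 2 {11, 17}.
        Root 25: left subtree has 0 nodes { }, right has 1 {26}.
        Root 17: left subtree has 1 node {11}, right has 0 { }.
      Root 6: left subtree has 1 node {10}, right has 0 { }.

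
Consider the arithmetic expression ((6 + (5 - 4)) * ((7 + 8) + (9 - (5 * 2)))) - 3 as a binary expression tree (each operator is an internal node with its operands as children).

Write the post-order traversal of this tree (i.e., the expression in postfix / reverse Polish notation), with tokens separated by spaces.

6 5 4 - + 7 8 + 9 5 2 * - + * 3 -

Post-order on an expression tree gives postfix notation: for each operator, emit left operand, right operand, then the operator.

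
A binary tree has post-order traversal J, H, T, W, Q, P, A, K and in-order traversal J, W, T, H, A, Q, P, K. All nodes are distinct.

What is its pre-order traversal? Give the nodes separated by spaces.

K A W J T H P Q

The last element of post-order is the root; it splits in-order into left and right subtrees.
Root K: left subtree has 7 nodes {J, W, T, H, A, Q, P}, right has 0 { }.
  Root A: left subtree has 4 nodes {J, W, T, H}, right has 2 {Q, P}.
    Root W: left subtree has 1 node {J}, right has 2 {T, H}.
      Root T: left subtree has 0 nodes { }, right has 1 {H}.
    Root P: left subtree has 1 node {Q}, right has 0 { }.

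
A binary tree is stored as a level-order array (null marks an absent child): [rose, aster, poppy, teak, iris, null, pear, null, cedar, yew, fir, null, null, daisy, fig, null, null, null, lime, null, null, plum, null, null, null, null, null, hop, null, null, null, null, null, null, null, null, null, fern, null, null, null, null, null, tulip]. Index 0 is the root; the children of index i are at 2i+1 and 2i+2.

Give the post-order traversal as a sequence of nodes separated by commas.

fern, lime, cedar, teak, yew, tulip, plum, fir, iris, aster, hop, daisy, fig, pear, poppy, rose

Post-order visits the left subtree, then the right subtree, then the node.
At rose: go left to aster.
  At aster: go left to teak.
    At teak: no left child.
    At teak: go right to cedar.
      At cedar: no left child.
      At cedar: go right to lime.
        At lime: go left to fern.
          fern is a leaf — visit fern.
        At lime: no right child.
        Visit lime.
      Visit cedar.
    Visit teak.
  At aster: go right to iris.
    At iris: go left to yew.
      yew is a leaf — visit yew.
    At iris: go right to fir.
      At fir: go left to plum.
        At plum: go left to tulip.
          tulip is a leaf — visit tulip.
        At plum: no right child.
        Visit plum.
      At fir: no right child.
      Visit fir.
    Visit iris.
  Visit aster.
At rose: go right to poppy.
  At poppy: no left child.
  At poppy: go right to pear.
    At pear: go left to daisy.
      At daisy: go left to hop.
        hop is a leaf — visit hop.
      At daisy: no right child.
      Visit daisy.
    At pear: go right to fig.
      fig is a leaf — visit fig.
    Visit pear.
  Visit poppy.
Visit rose.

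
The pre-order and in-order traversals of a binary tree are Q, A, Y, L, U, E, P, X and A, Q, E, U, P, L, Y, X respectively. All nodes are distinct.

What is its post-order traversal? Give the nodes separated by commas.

A, E, P, U, L, X, Y, Q

The first element of pre-order is the root; it splits in-order into left and right subtrees.
Root Q: left subtree has 1 node {A}, right has 6 {E, U, P, L, Y, X}.
  Root Y: left subtree has 4 nodes {E, U, P, L}, right has 1 {X}.
    Root L: left subtree has 3 nodes {E, U, P}, right has 0 { }.
      Root U: left subtree has 1 node {E}, right has 1 {P}.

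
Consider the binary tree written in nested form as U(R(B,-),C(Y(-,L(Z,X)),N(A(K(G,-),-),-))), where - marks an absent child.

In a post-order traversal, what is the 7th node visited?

Post-order visits the left subtree, then the right subtree, then the node.
At U: go left to R.
  At R: go left to B.
    B is a leaf — visit B.
  At R: no right child.
  Visit R.
At U: go right to C.
  At C: go left to Y.
    At Y: no left child.
    At Y: go right to L.
      At L: go left to Z.
        Z is a leaf — visit Z.
      At L: go right to X.
        X is a leaf — visit X.
      Visit L.
    Visit Y.
  At C: go right to N.
    At N: go left to A.
      At A: go left to K.
        At K: go left to G.
          G is a leaf — visit G.
        At K: no right child.
        Visit K.
      At A: no right child.
      Visit A.
    At N: no right child.
    Visit N.
  Visit C.
Visit U.
Full post-order sequence: B, R, Z, X, L, Y, G, K, A, N, C, U.

G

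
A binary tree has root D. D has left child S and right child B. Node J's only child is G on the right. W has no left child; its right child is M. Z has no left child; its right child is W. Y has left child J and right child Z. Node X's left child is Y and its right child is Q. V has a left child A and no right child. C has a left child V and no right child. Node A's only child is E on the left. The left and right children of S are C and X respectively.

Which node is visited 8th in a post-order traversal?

Post-order visits the left subtree, then the right subtree, then the node.
At D: go left to S.
  At S: go left to C.
    At C: go left to V.
      At V: go left to A.
        At A: go left to E.
          E is a leaf — visit E.
        At A: no right child.
        Visit A.
      At V: no right child.
      Visit V.
    At C: no right child.
    Visit C.
  At S: go right to X.
    At X: go left to Y.
      At Y: go left to J.
        At J: no left child.
        At J: go right to G.
          G is a leaf — visit G.
        Visit J.
      At Y: go right to Z.
        At Z: no left child.
        At Z: go right to W.
          At W: no left child.
          At W: go right to M.
            M is a leaf — visit M.
          Visit W.
        Visit Z.
      Visit Y.
    At X: go right to Q.
      Q is a leaf — visit Q.
    Visit X.
  Visit S.
At D: go right to B.
  B is a leaf — visit B.
Visit D.
Full post-order sequence: E, A, V, C, G, J, M, W, Z, Y, Q, X, S, B, D.

W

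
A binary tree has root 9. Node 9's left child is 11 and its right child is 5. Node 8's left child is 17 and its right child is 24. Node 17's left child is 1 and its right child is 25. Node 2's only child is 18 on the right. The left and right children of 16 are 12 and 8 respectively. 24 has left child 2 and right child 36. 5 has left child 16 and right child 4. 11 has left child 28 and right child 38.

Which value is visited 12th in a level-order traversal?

1

Level-order visits nodes level by level from the root, left to right within each level.
Level 0: 9
Level 1: 11, 5
Level 2: 28, 38, 16, 4
Level 3: 12, 8
Level 4: 17, 24
Level 5: 1, 25, 2, 36
Level 6: 18
Full level-order sequence: 9, 11, 5, 28, 38, 16, 4, 12, 8, 17, 24, 1, 25, 2, 36, 18.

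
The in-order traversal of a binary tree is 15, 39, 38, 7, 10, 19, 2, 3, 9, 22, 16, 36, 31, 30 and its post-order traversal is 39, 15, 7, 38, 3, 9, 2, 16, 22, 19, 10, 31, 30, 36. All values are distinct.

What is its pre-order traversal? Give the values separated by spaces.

36 10 38 15 39 7 19 22 2 9 3 16 30 31

The last element of post-order is the root; it splits in-order into left and right subtrees.
Root 36: left subtree has 11 nodes {15, 39, 38, 7, 10, 19, 2, 3, 9, 22, 16}, right has 2 {31, 30}.
  Root 10: left subtree has 4 nodes {15, 39, 38, 7}, right has 6 {19, 2, 3, 9, 22, 16}.
    Root 38: left subtree has 2 nodes {15, 39}, right has 1 {7}.
      Root 15: left subtree has 0 nodes { }, right has 1 {39}.
    Root 19: left subtree has 0 nodes { }, right has 5 {2, 3, 9, 22, 16}.
      Root 22: left subtree has 3 nodes {2, 3, 9}, right has 1 {16}.
        Root 2: left subtree has 0 nodes { }, right has 2 {3, 9}.
          Root 9: left subtree has 1 node {3}, right has 0 { }.
  Root 30: left subtree has 1 node {31}, right has 0 { }.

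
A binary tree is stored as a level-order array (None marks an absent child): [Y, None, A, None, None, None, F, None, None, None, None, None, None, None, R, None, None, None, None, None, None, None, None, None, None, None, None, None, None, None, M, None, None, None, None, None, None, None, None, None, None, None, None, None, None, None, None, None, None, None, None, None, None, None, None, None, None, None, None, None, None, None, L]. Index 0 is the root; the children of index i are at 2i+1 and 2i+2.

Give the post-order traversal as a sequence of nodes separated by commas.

L, M, R, F, A, Y

Post-order visits the left subtree, then the right subtree, then the node.
At Y: no left child.
At Y: go right to A.
  At A: no left child.
  At A: go right to F.
    At F: no left child.
    At F: go right to R.
      At R: no left child.
      At R: go right to M.
        At M: no left child.
        At M: go right to L.
          L is a leaf — visit L.
        Visit M.
      Visit R.
    Visit F.
  Visit A.
Visit Y.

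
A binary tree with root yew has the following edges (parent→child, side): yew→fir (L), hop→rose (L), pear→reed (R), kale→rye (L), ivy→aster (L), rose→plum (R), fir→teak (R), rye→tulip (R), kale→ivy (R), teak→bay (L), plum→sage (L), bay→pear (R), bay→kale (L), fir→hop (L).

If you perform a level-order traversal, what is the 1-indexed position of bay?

6

Level-order visits nodes level by level from the root, left to right within each level.
Level 0: yew
Level 1: fir
Level 2: hop, teak
Level 3: rose, bay
Level 4: plum, kale, pear
Level 5: sage, rye, ivy, reed
Level 6: tulip, aster
Full level-order sequence: yew, fir, hop, teak, rose, bay, plum, kale, pear, sage, rye, ivy, reed, tulip, aster.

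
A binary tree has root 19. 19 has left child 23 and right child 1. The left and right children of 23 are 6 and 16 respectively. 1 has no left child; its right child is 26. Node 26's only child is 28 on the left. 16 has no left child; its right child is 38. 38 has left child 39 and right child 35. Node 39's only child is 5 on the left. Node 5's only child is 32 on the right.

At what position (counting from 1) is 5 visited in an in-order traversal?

4

In-order visits the left subtree, then the node, then the right subtree.
At 19: go left to 23.
  At 23: go left to 6.
    6 is a leaf — visit 6.
  Visit 23.
  At 23: go right to 16.
    At 16: no left child.
    Visit 16.
    At 16: go right to 38.
      At 38: go left to 39.
        At 39: go left to 5.
          At 5: no left child.
          Visit 5.
          At 5: go right to 32.
            32 is a leaf — visit 32.
        Visit 39.
        At 39: no right child.
      Visit 38.
      At 38: go right to 35.
        35 is a leaf — visit 35.
Visit 19.
At 19: go right to 1.
  At 1: no left child.
  Visit 1.
  At 1: go right to 26.
    At 26: go left to 28.
      28 is a leaf — visit 28.
    Visit 26.
    At 26: no right child.
Full in-order sequence: 6, 23, 16, 5, 32, 39, 38, 35, 19, 1, 28, 26.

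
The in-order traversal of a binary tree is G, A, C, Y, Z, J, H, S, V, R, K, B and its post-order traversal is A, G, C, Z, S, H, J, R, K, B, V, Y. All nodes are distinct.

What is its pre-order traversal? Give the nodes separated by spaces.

The last element of post-order is the root; it splits in-order into left and right subtrees.
Root Y: left subtree has 3 nodes {G, A, C}, right has 8 {Z, J, H, S, V, R, K, B}.
  Root C: left subtree has 2 nodes {G, A}, right has 0 { }.
    Root G: left subtree has 0 nodes { }, right has 1 {A}.
  Root V: left subtree has 4 nodes {Z, J, H, S}, right has 3 {R, K, B}.
    Root J: left subtree has 1 node {Z}, right has 2 {H, S}.
      Root H: left subtree has 0 nodes { }, right has 1 {S}.
    Root B: left subtree has 2 nodes {R, K}, right has 0 { }.
      Root K: left subtree has 1 node {R}, right has 0 { }.

Y C G A V J Z H S B K R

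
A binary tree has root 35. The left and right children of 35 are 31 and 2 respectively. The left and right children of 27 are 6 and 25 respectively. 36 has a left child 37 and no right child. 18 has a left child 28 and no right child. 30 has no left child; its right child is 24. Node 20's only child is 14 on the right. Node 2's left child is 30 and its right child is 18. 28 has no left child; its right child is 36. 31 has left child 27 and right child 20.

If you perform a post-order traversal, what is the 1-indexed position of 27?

Post-order visits the left subtree, then the right subtree, then the node.
At 35: go left to 31.
  At 31: go left to 27.
    At 27: go left to 6.
      6 is a leaf — visit 6.
    At 27: go right to 25.
      25 is a leaf — visit 25.
    Visit 27.
  At 31: go right to 20.
    At 20: no left child.
    At 20: go right to 14.
      14 is a leaf — visit 14.
    Visit 20.
  Visit 31.
At 35: go right to 2.
  At 2: go left to 30.
    At 30: no left child.
    At 30: go right to 24.
      24 is a leaf — visit 24.
    Visit 30.
  At 2: go right to 18.
    At 18: go left to 28.
      At 28: no left child.
      At 28: go right to 36.
        At 36: go left to 37.
          37 is a leaf — visit 37.
        At 36: no right child.
        Visit 36.
      Visit 28.
    At 18: no right child.
    Visit 18.
  Visit 2.
Visit 35.
Full post-order sequence: 6, 25, 27, 14, 20, 31, 24, 30, 37, 36, 28, 18, 2, 35.

3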